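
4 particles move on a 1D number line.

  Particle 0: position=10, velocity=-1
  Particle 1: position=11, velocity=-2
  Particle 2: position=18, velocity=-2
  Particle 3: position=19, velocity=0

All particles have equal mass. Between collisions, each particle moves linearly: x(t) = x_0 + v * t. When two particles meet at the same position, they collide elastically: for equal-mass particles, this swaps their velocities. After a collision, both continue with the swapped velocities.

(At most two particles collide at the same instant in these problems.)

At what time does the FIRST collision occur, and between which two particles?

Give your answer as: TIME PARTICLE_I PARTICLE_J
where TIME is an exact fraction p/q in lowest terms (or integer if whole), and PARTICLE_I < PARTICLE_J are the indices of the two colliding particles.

Pair (0,1): pos 10,11 vel -1,-2 -> gap=1, closing at 1/unit, collide at t=1
Pair (1,2): pos 11,18 vel -2,-2 -> not approaching (rel speed 0 <= 0)
Pair (2,3): pos 18,19 vel -2,0 -> not approaching (rel speed -2 <= 0)
Earliest collision: t=1 between 0 and 1

Answer: 1 0 1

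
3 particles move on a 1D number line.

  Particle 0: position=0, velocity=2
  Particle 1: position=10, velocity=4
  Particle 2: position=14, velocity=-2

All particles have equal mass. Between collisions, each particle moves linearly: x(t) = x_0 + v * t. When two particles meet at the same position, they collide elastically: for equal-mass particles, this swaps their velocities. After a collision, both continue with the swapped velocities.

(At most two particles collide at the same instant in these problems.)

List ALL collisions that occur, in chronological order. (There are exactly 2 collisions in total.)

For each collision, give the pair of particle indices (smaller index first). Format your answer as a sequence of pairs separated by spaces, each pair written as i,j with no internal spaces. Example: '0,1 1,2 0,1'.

Collision at t=2/3: particles 1 and 2 swap velocities; positions: p0=4/3 p1=38/3 p2=38/3; velocities now: v0=2 v1=-2 v2=4
Collision at t=7/2: particles 0 and 1 swap velocities; positions: p0=7 p1=7 p2=24; velocities now: v0=-2 v1=2 v2=4

Answer: 1,2 0,1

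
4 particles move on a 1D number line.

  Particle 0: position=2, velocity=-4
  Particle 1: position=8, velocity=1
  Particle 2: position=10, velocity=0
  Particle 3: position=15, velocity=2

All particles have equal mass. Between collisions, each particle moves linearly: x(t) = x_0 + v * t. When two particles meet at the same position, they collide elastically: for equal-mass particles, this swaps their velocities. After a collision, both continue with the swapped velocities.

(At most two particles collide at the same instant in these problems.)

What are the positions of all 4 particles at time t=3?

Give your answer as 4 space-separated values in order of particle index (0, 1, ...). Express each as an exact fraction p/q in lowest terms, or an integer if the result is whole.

Collision at t=2: particles 1 and 2 swap velocities; positions: p0=-6 p1=10 p2=10 p3=19; velocities now: v0=-4 v1=0 v2=1 v3=2
Advance to t=3 (no further collisions before then); velocities: v0=-4 v1=0 v2=1 v3=2; positions = -10 10 11 21

Answer: -10 10 11 21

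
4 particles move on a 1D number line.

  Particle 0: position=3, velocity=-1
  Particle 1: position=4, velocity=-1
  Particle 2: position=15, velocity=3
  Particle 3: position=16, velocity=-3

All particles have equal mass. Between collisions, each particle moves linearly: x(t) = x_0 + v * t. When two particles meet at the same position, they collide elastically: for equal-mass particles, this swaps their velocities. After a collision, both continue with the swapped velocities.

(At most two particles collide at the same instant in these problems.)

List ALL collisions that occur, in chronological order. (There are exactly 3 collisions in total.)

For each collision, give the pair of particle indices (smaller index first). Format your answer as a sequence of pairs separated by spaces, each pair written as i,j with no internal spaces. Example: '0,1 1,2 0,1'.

Answer: 2,3 1,2 0,1

Derivation:
Collision at t=1/6: particles 2 and 3 swap velocities; positions: p0=17/6 p1=23/6 p2=31/2 p3=31/2; velocities now: v0=-1 v1=-1 v2=-3 v3=3
Collision at t=6: particles 1 and 2 swap velocities; positions: p0=-3 p1=-2 p2=-2 p3=33; velocities now: v0=-1 v1=-3 v2=-1 v3=3
Collision at t=13/2: particles 0 and 1 swap velocities; positions: p0=-7/2 p1=-7/2 p2=-5/2 p3=69/2; velocities now: v0=-3 v1=-1 v2=-1 v3=3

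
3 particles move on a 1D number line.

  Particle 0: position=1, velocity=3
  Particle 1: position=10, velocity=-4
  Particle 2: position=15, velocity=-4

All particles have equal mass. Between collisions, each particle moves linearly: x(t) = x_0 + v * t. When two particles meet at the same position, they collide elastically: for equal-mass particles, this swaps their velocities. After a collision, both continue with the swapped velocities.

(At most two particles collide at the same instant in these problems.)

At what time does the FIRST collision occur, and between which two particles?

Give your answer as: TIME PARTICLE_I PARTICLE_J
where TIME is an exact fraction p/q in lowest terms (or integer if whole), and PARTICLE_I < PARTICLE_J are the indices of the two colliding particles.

Answer: 9/7 0 1

Derivation:
Pair (0,1): pos 1,10 vel 3,-4 -> gap=9, closing at 7/unit, collide at t=9/7
Pair (1,2): pos 10,15 vel -4,-4 -> not approaching (rel speed 0 <= 0)
Earliest collision: t=9/7 between 0 and 1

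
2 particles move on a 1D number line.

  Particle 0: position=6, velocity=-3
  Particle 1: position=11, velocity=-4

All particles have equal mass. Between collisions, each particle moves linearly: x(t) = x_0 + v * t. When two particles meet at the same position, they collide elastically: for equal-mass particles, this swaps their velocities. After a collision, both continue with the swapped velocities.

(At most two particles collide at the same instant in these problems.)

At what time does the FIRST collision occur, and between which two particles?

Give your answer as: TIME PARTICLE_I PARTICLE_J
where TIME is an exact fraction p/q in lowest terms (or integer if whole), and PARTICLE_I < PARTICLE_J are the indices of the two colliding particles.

Answer: 5 0 1

Derivation:
Pair (0,1): pos 6,11 vel -3,-4 -> gap=5, closing at 1/unit, collide at t=5
Earliest collision: t=5 between 0 and 1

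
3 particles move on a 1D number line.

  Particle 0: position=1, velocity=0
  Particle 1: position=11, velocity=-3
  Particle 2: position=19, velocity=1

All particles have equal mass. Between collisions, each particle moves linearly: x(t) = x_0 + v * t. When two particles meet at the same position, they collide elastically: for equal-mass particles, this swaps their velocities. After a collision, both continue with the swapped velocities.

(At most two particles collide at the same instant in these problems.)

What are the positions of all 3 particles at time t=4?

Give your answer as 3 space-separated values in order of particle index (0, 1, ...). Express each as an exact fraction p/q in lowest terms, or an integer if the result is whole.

Collision at t=10/3: particles 0 and 1 swap velocities; positions: p0=1 p1=1 p2=67/3; velocities now: v0=-3 v1=0 v2=1
Advance to t=4 (no further collisions before then); velocities: v0=-3 v1=0 v2=1; positions = -1 1 23

Answer: -1 1 23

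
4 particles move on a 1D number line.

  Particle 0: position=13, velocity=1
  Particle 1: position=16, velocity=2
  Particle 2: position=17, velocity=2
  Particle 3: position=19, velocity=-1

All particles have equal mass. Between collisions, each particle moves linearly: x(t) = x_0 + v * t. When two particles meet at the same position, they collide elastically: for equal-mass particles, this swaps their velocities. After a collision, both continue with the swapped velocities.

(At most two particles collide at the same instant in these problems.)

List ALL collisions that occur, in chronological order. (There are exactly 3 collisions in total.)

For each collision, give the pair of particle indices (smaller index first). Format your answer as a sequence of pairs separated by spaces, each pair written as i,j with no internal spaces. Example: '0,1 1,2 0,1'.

Answer: 2,3 1,2 0,1

Derivation:
Collision at t=2/3: particles 2 and 3 swap velocities; positions: p0=41/3 p1=52/3 p2=55/3 p3=55/3; velocities now: v0=1 v1=2 v2=-1 v3=2
Collision at t=1: particles 1 and 2 swap velocities; positions: p0=14 p1=18 p2=18 p3=19; velocities now: v0=1 v1=-1 v2=2 v3=2
Collision at t=3: particles 0 and 1 swap velocities; positions: p0=16 p1=16 p2=22 p3=23; velocities now: v0=-1 v1=1 v2=2 v3=2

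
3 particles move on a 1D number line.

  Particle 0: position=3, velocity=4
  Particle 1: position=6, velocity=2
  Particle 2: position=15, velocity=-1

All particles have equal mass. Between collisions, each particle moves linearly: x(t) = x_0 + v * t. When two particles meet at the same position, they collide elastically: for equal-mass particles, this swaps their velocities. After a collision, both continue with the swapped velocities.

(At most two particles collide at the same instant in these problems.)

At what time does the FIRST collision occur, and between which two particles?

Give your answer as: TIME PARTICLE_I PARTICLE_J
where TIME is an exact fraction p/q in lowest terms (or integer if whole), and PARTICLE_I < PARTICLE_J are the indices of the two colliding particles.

Pair (0,1): pos 3,6 vel 4,2 -> gap=3, closing at 2/unit, collide at t=3/2
Pair (1,2): pos 6,15 vel 2,-1 -> gap=9, closing at 3/unit, collide at t=3
Earliest collision: t=3/2 between 0 and 1

Answer: 3/2 0 1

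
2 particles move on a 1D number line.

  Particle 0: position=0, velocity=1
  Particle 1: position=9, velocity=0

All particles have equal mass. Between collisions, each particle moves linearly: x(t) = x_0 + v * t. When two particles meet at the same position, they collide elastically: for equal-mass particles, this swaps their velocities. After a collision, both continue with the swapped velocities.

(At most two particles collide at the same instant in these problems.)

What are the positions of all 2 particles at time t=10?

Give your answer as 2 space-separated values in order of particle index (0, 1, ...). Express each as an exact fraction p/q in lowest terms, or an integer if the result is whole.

Answer: 9 10

Derivation:
Collision at t=9: particles 0 and 1 swap velocities; positions: p0=9 p1=9; velocities now: v0=0 v1=1
Advance to t=10 (no further collisions before then); velocities: v0=0 v1=1; positions = 9 10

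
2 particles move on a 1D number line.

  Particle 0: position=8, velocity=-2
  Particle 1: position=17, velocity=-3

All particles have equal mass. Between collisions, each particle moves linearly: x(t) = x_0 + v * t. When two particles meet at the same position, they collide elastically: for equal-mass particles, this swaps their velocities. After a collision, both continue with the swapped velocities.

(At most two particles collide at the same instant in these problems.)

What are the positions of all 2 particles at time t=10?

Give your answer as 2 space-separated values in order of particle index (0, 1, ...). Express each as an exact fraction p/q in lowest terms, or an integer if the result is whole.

Collision at t=9: particles 0 and 1 swap velocities; positions: p0=-10 p1=-10; velocities now: v0=-3 v1=-2
Advance to t=10 (no further collisions before then); velocities: v0=-3 v1=-2; positions = -13 -12

Answer: -13 -12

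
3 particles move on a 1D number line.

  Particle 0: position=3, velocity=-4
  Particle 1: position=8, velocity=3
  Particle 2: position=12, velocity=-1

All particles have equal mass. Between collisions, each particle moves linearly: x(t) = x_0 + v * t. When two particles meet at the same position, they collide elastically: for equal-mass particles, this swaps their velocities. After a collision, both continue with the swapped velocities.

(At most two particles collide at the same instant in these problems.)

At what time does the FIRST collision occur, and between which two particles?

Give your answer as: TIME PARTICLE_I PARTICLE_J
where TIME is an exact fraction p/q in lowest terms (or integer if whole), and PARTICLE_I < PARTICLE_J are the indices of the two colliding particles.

Pair (0,1): pos 3,8 vel -4,3 -> not approaching (rel speed -7 <= 0)
Pair (1,2): pos 8,12 vel 3,-1 -> gap=4, closing at 4/unit, collide at t=1
Earliest collision: t=1 between 1 and 2

Answer: 1 1 2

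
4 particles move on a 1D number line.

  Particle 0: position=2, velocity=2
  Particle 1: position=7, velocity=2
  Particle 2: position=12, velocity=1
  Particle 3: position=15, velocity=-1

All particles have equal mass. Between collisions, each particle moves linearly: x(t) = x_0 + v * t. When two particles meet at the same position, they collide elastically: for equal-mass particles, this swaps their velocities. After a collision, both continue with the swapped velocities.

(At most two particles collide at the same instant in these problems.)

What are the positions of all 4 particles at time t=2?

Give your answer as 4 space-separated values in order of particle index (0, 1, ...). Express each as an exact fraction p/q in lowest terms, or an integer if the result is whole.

Answer: 6 11 13 14

Derivation:
Collision at t=3/2: particles 2 and 3 swap velocities; positions: p0=5 p1=10 p2=27/2 p3=27/2; velocities now: v0=2 v1=2 v2=-1 v3=1
Advance to t=2 (no further collisions before then); velocities: v0=2 v1=2 v2=-1 v3=1; positions = 6 11 13 14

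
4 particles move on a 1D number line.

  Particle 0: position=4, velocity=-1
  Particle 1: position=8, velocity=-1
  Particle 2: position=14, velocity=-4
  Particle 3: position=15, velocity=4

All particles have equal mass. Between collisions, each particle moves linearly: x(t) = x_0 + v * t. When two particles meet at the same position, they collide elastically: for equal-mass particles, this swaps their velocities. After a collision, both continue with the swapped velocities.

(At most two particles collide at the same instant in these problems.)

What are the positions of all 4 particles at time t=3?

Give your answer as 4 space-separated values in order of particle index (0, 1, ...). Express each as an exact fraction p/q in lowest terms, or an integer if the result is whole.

Answer: 1 2 5 27

Derivation:
Collision at t=2: particles 1 and 2 swap velocities; positions: p0=2 p1=6 p2=6 p3=23; velocities now: v0=-1 v1=-4 v2=-1 v3=4
Advance to t=3 (no further collisions before then); velocities: v0=-1 v1=-4 v2=-1 v3=4; positions = 1 2 5 27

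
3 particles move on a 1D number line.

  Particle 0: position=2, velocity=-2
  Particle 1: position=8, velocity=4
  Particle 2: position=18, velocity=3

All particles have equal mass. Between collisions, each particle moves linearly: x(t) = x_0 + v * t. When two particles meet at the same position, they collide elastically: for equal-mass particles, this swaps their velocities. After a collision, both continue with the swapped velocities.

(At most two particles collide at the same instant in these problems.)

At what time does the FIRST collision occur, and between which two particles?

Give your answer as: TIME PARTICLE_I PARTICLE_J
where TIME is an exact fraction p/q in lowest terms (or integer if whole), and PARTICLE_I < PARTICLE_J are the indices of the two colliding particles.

Pair (0,1): pos 2,8 vel -2,4 -> not approaching (rel speed -6 <= 0)
Pair (1,2): pos 8,18 vel 4,3 -> gap=10, closing at 1/unit, collide at t=10
Earliest collision: t=10 between 1 and 2

Answer: 10 1 2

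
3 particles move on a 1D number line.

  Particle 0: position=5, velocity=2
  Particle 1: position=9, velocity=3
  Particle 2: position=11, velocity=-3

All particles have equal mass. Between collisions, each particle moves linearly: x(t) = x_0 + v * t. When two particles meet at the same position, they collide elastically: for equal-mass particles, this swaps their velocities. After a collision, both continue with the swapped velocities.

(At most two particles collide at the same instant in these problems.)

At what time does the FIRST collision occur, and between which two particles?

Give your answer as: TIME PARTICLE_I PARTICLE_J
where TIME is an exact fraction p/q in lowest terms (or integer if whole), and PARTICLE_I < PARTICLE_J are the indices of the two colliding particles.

Answer: 1/3 1 2

Derivation:
Pair (0,1): pos 5,9 vel 2,3 -> not approaching (rel speed -1 <= 0)
Pair (1,2): pos 9,11 vel 3,-3 -> gap=2, closing at 6/unit, collide at t=1/3
Earliest collision: t=1/3 between 1 and 2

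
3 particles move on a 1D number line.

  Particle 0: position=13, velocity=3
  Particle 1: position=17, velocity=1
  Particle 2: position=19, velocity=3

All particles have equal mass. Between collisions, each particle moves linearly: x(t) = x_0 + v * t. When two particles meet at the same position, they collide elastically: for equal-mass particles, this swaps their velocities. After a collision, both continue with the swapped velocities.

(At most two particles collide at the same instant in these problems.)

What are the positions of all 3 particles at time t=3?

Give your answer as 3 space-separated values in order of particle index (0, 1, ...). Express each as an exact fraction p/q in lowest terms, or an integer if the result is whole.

Answer: 20 22 28

Derivation:
Collision at t=2: particles 0 and 1 swap velocities; positions: p0=19 p1=19 p2=25; velocities now: v0=1 v1=3 v2=3
Advance to t=3 (no further collisions before then); velocities: v0=1 v1=3 v2=3; positions = 20 22 28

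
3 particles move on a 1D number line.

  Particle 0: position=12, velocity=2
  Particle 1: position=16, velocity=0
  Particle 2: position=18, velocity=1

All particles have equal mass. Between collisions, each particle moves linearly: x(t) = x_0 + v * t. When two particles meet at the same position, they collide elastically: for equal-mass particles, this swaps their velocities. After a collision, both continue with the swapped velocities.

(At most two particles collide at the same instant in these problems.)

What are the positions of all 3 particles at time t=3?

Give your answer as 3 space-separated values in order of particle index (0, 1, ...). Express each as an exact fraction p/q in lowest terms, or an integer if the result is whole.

Collision at t=2: particles 0 and 1 swap velocities; positions: p0=16 p1=16 p2=20; velocities now: v0=0 v1=2 v2=1
Advance to t=3 (no further collisions before then); velocities: v0=0 v1=2 v2=1; positions = 16 18 21

Answer: 16 18 21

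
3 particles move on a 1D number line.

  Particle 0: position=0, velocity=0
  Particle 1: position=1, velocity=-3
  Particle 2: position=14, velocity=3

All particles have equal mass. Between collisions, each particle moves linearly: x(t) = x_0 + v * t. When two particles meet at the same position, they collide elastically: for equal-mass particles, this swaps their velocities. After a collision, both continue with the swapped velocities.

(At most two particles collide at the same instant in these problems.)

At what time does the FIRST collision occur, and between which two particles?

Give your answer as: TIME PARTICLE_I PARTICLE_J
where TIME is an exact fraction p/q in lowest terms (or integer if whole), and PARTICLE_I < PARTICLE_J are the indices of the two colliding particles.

Pair (0,1): pos 0,1 vel 0,-3 -> gap=1, closing at 3/unit, collide at t=1/3
Pair (1,2): pos 1,14 vel -3,3 -> not approaching (rel speed -6 <= 0)
Earliest collision: t=1/3 between 0 and 1

Answer: 1/3 0 1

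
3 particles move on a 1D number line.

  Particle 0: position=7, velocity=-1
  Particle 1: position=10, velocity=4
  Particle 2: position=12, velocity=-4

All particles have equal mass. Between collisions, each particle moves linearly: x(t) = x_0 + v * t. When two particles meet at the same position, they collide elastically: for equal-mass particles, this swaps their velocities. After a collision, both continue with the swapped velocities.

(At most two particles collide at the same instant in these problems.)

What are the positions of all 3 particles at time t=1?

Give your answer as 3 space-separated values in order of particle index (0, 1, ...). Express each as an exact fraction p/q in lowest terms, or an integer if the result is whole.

Collision at t=1/4: particles 1 and 2 swap velocities; positions: p0=27/4 p1=11 p2=11; velocities now: v0=-1 v1=-4 v2=4
Advance to t=1 (no further collisions before then); velocities: v0=-1 v1=-4 v2=4; positions = 6 8 14

Answer: 6 8 14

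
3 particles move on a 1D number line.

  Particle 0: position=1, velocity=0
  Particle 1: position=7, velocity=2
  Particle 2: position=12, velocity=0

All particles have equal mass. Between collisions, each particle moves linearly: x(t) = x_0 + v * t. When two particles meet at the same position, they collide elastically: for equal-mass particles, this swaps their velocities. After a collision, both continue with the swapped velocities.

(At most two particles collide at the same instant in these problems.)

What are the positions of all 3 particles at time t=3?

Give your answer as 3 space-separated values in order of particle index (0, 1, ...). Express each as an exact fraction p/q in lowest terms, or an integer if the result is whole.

Answer: 1 12 13

Derivation:
Collision at t=5/2: particles 1 and 2 swap velocities; positions: p0=1 p1=12 p2=12; velocities now: v0=0 v1=0 v2=2
Advance to t=3 (no further collisions before then); velocities: v0=0 v1=0 v2=2; positions = 1 12 13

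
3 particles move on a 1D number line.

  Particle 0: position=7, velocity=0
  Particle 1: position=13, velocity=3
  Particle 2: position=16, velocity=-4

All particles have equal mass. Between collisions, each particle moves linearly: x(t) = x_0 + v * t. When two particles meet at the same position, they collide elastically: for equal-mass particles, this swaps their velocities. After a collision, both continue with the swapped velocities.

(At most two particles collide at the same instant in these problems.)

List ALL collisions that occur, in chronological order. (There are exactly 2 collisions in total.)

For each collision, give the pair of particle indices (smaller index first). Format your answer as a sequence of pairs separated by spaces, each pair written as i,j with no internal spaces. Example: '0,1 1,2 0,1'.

Collision at t=3/7: particles 1 and 2 swap velocities; positions: p0=7 p1=100/7 p2=100/7; velocities now: v0=0 v1=-4 v2=3
Collision at t=9/4: particles 0 and 1 swap velocities; positions: p0=7 p1=7 p2=79/4; velocities now: v0=-4 v1=0 v2=3

Answer: 1,2 0,1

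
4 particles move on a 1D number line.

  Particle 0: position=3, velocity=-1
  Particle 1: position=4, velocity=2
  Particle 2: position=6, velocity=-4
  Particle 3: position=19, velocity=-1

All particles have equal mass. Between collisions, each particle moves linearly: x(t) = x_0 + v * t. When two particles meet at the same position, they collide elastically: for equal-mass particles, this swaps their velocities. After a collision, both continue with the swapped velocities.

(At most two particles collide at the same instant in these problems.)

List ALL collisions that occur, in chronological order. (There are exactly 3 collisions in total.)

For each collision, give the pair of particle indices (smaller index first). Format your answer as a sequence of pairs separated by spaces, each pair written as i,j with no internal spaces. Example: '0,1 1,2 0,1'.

Answer: 1,2 0,1 2,3

Derivation:
Collision at t=1/3: particles 1 and 2 swap velocities; positions: p0=8/3 p1=14/3 p2=14/3 p3=56/3; velocities now: v0=-1 v1=-4 v2=2 v3=-1
Collision at t=1: particles 0 and 1 swap velocities; positions: p0=2 p1=2 p2=6 p3=18; velocities now: v0=-4 v1=-1 v2=2 v3=-1
Collision at t=5: particles 2 and 3 swap velocities; positions: p0=-14 p1=-2 p2=14 p3=14; velocities now: v0=-4 v1=-1 v2=-1 v3=2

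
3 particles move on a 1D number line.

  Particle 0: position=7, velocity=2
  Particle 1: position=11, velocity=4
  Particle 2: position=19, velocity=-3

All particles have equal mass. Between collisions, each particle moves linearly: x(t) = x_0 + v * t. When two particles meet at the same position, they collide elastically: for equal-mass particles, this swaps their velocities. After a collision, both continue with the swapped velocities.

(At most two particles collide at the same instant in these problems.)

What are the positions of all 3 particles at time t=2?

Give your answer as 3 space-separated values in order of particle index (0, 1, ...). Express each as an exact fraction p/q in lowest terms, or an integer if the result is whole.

Answer: 11 13 19

Derivation:
Collision at t=8/7: particles 1 and 2 swap velocities; positions: p0=65/7 p1=109/7 p2=109/7; velocities now: v0=2 v1=-3 v2=4
Advance to t=2 (no further collisions before then); velocities: v0=2 v1=-3 v2=4; positions = 11 13 19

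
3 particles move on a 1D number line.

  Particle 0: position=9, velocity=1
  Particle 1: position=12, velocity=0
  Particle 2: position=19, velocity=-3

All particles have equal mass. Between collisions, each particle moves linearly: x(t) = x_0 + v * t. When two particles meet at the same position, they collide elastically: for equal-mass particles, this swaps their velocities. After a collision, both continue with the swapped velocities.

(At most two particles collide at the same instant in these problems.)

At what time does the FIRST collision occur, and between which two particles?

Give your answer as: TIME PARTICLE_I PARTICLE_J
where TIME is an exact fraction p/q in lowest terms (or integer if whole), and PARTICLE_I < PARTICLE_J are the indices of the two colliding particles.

Answer: 7/3 1 2

Derivation:
Pair (0,1): pos 9,12 vel 1,0 -> gap=3, closing at 1/unit, collide at t=3
Pair (1,2): pos 12,19 vel 0,-3 -> gap=7, closing at 3/unit, collide at t=7/3
Earliest collision: t=7/3 between 1 and 2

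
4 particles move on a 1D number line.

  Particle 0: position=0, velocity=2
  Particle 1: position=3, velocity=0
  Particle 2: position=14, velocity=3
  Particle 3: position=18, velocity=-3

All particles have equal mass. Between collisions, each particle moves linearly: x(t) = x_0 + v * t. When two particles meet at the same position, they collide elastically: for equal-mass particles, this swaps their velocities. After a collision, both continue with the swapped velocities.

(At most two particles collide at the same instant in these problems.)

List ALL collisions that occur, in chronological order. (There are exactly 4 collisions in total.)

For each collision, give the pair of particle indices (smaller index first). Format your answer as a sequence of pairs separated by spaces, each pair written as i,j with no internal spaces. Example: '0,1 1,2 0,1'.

Answer: 2,3 0,1 1,2 0,1

Derivation:
Collision at t=2/3: particles 2 and 3 swap velocities; positions: p0=4/3 p1=3 p2=16 p3=16; velocities now: v0=2 v1=0 v2=-3 v3=3
Collision at t=3/2: particles 0 and 1 swap velocities; positions: p0=3 p1=3 p2=27/2 p3=37/2; velocities now: v0=0 v1=2 v2=-3 v3=3
Collision at t=18/5: particles 1 and 2 swap velocities; positions: p0=3 p1=36/5 p2=36/5 p3=124/5; velocities now: v0=0 v1=-3 v2=2 v3=3
Collision at t=5: particles 0 and 1 swap velocities; positions: p0=3 p1=3 p2=10 p3=29; velocities now: v0=-3 v1=0 v2=2 v3=3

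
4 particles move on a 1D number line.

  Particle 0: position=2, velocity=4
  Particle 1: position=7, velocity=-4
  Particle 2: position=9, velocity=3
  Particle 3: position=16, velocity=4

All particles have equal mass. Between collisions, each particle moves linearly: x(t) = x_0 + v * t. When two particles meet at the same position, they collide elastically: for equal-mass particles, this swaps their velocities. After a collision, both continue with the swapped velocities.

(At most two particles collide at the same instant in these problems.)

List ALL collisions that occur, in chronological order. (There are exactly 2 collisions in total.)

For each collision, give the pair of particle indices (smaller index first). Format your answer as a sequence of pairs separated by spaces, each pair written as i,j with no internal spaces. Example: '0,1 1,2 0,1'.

Answer: 0,1 1,2

Derivation:
Collision at t=5/8: particles 0 and 1 swap velocities; positions: p0=9/2 p1=9/2 p2=87/8 p3=37/2; velocities now: v0=-4 v1=4 v2=3 v3=4
Collision at t=7: particles 1 and 2 swap velocities; positions: p0=-21 p1=30 p2=30 p3=44; velocities now: v0=-4 v1=3 v2=4 v3=4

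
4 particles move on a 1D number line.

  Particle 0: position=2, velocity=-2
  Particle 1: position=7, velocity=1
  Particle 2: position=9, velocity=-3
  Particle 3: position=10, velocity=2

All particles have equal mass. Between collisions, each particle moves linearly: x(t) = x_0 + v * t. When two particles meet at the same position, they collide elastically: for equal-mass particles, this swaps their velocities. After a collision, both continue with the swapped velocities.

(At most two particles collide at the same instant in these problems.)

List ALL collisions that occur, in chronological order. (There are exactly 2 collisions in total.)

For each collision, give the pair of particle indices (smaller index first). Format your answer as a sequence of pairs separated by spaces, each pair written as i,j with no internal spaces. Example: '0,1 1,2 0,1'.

Answer: 1,2 0,1

Derivation:
Collision at t=1/2: particles 1 and 2 swap velocities; positions: p0=1 p1=15/2 p2=15/2 p3=11; velocities now: v0=-2 v1=-3 v2=1 v3=2
Collision at t=7: particles 0 and 1 swap velocities; positions: p0=-12 p1=-12 p2=14 p3=24; velocities now: v0=-3 v1=-2 v2=1 v3=2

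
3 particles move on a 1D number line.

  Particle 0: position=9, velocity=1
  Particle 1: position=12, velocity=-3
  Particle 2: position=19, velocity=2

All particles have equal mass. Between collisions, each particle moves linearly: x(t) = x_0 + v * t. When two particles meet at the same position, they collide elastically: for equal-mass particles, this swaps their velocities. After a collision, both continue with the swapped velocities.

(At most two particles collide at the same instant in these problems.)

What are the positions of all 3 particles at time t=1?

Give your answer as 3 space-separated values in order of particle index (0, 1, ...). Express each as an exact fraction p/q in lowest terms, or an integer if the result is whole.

Answer: 9 10 21

Derivation:
Collision at t=3/4: particles 0 and 1 swap velocities; positions: p0=39/4 p1=39/4 p2=41/2; velocities now: v0=-3 v1=1 v2=2
Advance to t=1 (no further collisions before then); velocities: v0=-3 v1=1 v2=2; positions = 9 10 21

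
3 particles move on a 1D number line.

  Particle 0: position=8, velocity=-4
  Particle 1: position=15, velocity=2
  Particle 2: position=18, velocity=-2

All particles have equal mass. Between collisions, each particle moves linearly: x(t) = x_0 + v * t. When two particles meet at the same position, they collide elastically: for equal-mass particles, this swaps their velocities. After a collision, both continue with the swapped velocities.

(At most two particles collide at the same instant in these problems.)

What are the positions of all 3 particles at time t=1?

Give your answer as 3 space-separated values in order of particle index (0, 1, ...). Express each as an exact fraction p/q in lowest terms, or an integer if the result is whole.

Collision at t=3/4: particles 1 and 2 swap velocities; positions: p0=5 p1=33/2 p2=33/2; velocities now: v0=-4 v1=-2 v2=2
Advance to t=1 (no further collisions before then); velocities: v0=-4 v1=-2 v2=2; positions = 4 16 17

Answer: 4 16 17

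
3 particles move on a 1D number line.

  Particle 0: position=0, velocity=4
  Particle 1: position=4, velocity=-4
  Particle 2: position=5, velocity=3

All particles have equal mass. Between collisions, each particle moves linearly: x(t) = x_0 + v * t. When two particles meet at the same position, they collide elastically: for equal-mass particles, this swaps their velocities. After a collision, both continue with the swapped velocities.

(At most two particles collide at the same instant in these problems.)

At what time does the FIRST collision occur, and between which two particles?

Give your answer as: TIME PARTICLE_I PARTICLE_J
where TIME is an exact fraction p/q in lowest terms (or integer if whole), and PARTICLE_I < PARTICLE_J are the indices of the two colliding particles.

Pair (0,1): pos 0,4 vel 4,-4 -> gap=4, closing at 8/unit, collide at t=1/2
Pair (1,2): pos 4,5 vel -4,3 -> not approaching (rel speed -7 <= 0)
Earliest collision: t=1/2 between 0 and 1

Answer: 1/2 0 1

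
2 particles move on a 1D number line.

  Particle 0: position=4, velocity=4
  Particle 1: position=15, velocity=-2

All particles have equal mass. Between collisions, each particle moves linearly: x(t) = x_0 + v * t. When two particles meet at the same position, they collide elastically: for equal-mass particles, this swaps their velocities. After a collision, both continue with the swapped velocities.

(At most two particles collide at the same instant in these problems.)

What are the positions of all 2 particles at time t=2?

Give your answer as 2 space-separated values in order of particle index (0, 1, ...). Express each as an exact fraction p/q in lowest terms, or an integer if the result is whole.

Collision at t=11/6: particles 0 and 1 swap velocities; positions: p0=34/3 p1=34/3; velocities now: v0=-2 v1=4
Advance to t=2 (no further collisions before then); velocities: v0=-2 v1=4; positions = 11 12

Answer: 11 12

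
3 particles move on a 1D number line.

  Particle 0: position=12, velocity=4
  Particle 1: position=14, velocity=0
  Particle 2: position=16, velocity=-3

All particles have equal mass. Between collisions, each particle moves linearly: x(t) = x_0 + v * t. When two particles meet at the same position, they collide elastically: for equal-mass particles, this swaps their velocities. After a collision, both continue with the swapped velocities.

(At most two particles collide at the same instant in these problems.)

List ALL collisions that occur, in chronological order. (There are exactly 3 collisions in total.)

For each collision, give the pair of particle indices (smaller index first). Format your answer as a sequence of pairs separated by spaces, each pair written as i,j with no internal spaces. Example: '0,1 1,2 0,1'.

Collision at t=1/2: particles 0 and 1 swap velocities; positions: p0=14 p1=14 p2=29/2; velocities now: v0=0 v1=4 v2=-3
Collision at t=4/7: particles 1 and 2 swap velocities; positions: p0=14 p1=100/7 p2=100/7; velocities now: v0=0 v1=-3 v2=4
Collision at t=2/3: particles 0 and 1 swap velocities; positions: p0=14 p1=14 p2=44/3; velocities now: v0=-3 v1=0 v2=4

Answer: 0,1 1,2 0,1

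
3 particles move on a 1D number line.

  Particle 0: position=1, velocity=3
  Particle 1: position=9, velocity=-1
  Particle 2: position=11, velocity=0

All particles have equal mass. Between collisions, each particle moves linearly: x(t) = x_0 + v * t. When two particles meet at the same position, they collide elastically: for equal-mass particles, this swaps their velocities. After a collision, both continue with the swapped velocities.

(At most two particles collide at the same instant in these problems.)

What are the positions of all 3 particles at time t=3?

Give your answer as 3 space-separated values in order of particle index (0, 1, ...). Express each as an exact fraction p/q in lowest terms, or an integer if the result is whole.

Answer: 6 10 11

Derivation:
Collision at t=2: particles 0 and 1 swap velocities; positions: p0=7 p1=7 p2=11; velocities now: v0=-1 v1=3 v2=0
Advance to t=3 (no further collisions before then); velocities: v0=-1 v1=3 v2=0; positions = 6 10 11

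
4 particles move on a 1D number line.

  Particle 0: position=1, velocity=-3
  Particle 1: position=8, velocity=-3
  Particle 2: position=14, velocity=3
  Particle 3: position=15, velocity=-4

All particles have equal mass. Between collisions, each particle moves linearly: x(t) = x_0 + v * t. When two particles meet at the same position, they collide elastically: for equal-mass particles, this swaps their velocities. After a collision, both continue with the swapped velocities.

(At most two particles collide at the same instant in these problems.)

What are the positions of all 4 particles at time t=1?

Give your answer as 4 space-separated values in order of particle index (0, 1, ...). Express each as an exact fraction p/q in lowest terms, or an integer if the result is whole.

Collision at t=1/7: particles 2 and 3 swap velocities; positions: p0=4/7 p1=53/7 p2=101/7 p3=101/7; velocities now: v0=-3 v1=-3 v2=-4 v3=3
Advance to t=1 (no further collisions before then); velocities: v0=-3 v1=-3 v2=-4 v3=3; positions = -2 5 11 17

Answer: -2 5 11 17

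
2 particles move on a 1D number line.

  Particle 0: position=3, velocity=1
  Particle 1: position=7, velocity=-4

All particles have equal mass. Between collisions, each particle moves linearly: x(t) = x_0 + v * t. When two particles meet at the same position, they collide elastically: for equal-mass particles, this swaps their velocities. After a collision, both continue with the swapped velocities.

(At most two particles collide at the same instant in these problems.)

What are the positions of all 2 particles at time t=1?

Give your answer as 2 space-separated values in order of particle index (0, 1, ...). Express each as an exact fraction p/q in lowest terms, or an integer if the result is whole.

Answer: 3 4

Derivation:
Collision at t=4/5: particles 0 and 1 swap velocities; positions: p0=19/5 p1=19/5; velocities now: v0=-4 v1=1
Advance to t=1 (no further collisions before then); velocities: v0=-4 v1=1; positions = 3 4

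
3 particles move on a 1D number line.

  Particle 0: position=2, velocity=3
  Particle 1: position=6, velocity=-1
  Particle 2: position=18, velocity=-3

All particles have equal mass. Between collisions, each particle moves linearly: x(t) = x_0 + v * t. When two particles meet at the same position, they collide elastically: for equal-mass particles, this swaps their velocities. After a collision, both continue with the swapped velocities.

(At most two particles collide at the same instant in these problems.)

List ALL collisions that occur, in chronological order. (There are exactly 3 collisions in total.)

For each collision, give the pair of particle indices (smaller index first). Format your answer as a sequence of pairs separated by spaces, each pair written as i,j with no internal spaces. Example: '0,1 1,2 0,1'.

Collision at t=1: particles 0 and 1 swap velocities; positions: p0=5 p1=5 p2=15; velocities now: v0=-1 v1=3 v2=-3
Collision at t=8/3: particles 1 and 2 swap velocities; positions: p0=10/3 p1=10 p2=10; velocities now: v0=-1 v1=-3 v2=3
Collision at t=6: particles 0 and 1 swap velocities; positions: p0=0 p1=0 p2=20; velocities now: v0=-3 v1=-1 v2=3

Answer: 0,1 1,2 0,1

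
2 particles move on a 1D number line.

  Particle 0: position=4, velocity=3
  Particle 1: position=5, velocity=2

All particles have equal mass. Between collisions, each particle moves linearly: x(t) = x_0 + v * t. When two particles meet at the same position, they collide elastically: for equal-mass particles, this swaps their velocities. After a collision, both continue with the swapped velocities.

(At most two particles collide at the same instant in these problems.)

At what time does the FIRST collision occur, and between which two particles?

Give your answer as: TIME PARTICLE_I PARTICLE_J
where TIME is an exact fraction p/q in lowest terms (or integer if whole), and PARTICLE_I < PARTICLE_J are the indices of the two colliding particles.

Pair (0,1): pos 4,5 vel 3,2 -> gap=1, closing at 1/unit, collide at t=1
Earliest collision: t=1 between 0 and 1

Answer: 1 0 1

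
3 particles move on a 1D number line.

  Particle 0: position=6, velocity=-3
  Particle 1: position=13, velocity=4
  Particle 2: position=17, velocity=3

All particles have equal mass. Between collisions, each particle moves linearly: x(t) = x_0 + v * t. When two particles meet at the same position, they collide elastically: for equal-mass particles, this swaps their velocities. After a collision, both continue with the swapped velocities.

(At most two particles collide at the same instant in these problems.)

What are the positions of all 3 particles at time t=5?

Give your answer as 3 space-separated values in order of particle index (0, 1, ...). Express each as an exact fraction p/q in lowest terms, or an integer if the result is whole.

Answer: -9 32 33

Derivation:
Collision at t=4: particles 1 and 2 swap velocities; positions: p0=-6 p1=29 p2=29; velocities now: v0=-3 v1=3 v2=4
Advance to t=5 (no further collisions before then); velocities: v0=-3 v1=3 v2=4; positions = -9 32 33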